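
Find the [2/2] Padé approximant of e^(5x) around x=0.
(25*x**2/12 + 5*x/2 + 1)/(25*x**2/12 - 5*x/2 + 1)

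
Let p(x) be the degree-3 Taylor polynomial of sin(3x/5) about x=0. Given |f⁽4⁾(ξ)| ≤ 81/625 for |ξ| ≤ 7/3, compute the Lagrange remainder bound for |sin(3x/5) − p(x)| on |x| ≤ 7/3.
2401/15000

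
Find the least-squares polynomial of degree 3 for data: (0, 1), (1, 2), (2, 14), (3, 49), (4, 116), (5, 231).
113/126 + (-11/756)x + (-155/252)x² + (53/27)x³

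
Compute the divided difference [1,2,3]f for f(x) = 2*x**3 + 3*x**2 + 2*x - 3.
15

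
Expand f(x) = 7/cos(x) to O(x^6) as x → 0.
7 + 7*x**2/2 + 35*x**4/24 + O(x**6)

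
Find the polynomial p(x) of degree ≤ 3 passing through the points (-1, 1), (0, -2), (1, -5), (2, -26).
-3*x**3 - 2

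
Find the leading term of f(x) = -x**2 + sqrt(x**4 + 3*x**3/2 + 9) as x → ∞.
3*x/4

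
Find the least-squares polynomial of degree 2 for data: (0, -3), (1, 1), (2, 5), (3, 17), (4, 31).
-13/5 + (2/5)x + (2)x²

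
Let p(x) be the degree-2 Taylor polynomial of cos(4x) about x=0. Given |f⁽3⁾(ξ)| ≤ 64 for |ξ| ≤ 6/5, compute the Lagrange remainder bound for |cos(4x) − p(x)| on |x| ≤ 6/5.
2304/125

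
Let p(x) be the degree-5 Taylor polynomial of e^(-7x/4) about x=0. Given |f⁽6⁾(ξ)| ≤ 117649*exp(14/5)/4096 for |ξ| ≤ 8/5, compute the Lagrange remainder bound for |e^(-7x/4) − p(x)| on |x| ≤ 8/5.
470596*exp(14/5)/703125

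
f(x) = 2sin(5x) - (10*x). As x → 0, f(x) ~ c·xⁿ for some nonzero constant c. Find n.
3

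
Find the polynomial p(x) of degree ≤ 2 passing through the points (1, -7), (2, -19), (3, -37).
-3*x**2 - 3*x - 1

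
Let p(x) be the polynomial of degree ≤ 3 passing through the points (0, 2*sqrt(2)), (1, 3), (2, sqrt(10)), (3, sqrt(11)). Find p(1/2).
-5*sqrt(10)/16 + sqrt(11)/16 + 5*sqrt(2)/8 + 45/16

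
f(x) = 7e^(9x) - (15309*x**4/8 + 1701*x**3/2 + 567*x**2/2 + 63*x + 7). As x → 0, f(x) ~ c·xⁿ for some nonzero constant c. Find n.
5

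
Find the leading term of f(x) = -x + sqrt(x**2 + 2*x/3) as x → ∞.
1/3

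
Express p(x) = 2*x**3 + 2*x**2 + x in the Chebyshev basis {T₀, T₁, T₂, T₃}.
T₀ + (5/2)T₁ + T₂ + (1/2)T₃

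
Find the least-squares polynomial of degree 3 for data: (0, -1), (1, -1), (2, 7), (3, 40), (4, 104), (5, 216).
-115/126 + (-1061/756)x + (-41/36)x² + (109/54)x³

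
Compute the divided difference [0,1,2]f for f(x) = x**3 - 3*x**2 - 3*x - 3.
0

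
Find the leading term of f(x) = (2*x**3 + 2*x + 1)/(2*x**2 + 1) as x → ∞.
x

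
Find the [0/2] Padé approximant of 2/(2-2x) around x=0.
1/(1 - x)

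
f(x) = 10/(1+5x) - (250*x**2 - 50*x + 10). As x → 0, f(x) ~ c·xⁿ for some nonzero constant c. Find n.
3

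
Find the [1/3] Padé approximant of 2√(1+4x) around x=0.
(7*x + 2)/(x**3 - x**2 + 3*x/2 + 1)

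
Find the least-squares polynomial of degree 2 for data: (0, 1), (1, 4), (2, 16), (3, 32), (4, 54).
3/5 + (7/5)x + (3)x²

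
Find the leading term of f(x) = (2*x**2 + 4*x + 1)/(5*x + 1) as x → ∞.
2*x/5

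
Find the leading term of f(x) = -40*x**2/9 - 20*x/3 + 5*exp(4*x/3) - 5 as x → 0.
160*x**3/81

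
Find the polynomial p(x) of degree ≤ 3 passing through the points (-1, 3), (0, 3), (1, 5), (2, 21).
2*x**3 + x**2 - x + 3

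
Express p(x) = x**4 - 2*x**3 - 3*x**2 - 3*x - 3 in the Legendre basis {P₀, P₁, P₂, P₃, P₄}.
(-19/5)P₀ + (-21/5)P₁ + (-10/7)P₂ + (-4/5)P₃ + (8/35)P₄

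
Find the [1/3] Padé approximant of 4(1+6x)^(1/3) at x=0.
(20*x + 4)/(8*x**3/3 - 2*x**2 + 3*x + 1)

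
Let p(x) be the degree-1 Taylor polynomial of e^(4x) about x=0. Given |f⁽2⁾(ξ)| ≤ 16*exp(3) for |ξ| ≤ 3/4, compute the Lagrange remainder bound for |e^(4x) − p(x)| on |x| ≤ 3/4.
9*exp(3)/2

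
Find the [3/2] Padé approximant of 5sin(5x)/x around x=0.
(25 - 875*x**2/12)/(5*x**2/4 + 1)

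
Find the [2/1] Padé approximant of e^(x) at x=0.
(x**2/6 + 2*x/3 + 1)/(1 - x/3)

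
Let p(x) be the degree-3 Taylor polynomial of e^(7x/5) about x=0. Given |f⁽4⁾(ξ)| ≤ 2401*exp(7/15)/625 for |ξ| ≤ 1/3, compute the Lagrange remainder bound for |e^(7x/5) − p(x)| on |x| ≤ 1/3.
2401*exp(7/15)/1215000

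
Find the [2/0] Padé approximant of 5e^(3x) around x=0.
45*x**2/2 + 15*x + 5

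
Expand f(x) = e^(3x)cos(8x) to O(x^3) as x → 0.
1 + 3*x - 55*x**2/2 + O(x**3)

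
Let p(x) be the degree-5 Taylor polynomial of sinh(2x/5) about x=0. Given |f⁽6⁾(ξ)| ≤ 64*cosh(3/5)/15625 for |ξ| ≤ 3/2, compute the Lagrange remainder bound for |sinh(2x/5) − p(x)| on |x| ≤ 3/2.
81*cosh(3/5)/1250000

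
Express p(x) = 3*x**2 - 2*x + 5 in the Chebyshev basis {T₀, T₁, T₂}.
(13/2)T₀ + (-2)T₁ + (3/2)T₂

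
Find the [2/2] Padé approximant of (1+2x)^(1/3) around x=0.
(28*x**2/27 + 7*x/3 + 1)/(10*x**2/27 + 5*x/3 + 1)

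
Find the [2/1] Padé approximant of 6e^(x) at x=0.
(x**2 + 4*x + 6)/(1 - x/3)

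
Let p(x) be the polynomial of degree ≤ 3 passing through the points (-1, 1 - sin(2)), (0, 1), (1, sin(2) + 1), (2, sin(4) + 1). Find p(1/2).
-sin(4)/16 + 5*sin(2)/8 + 1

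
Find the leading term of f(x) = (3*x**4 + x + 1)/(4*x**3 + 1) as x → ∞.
3*x/4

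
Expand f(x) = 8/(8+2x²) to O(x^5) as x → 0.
1 - x**2/4 + x**4/16 + O(x**5)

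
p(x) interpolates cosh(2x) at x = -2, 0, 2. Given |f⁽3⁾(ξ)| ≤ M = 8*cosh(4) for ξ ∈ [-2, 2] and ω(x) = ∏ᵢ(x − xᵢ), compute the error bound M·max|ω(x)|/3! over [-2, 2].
64*sqrt(3)*cosh(4)/27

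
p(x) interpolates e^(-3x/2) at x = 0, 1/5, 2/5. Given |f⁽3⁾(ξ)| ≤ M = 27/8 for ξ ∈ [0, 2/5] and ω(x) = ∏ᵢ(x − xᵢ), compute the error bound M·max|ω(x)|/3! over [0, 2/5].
sqrt(3)/1000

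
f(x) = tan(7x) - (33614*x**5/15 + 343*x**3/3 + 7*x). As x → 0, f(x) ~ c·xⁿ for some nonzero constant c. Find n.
7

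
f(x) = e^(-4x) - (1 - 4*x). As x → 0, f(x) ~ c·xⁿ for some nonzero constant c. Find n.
2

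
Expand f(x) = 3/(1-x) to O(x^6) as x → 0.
3 + 3*x + 3*x**2 + 3*x**3 + 3*x**4 + 3*x**5 + O(x**6)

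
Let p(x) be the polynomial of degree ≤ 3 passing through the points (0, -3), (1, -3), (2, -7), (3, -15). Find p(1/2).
-5/2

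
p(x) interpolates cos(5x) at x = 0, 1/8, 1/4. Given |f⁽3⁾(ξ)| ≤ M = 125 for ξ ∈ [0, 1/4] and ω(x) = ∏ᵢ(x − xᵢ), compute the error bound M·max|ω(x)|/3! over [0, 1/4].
125*sqrt(3)/13824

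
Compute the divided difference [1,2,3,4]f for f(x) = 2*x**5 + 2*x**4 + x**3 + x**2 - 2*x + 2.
151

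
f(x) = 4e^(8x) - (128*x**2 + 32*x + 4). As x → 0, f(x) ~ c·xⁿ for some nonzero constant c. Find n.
3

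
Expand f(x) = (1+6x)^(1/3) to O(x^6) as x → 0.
1 + 2*x - 4*x**2 + 40*x**3/3 - 160*x**4/3 + 704*x**5/3 + O(x**6)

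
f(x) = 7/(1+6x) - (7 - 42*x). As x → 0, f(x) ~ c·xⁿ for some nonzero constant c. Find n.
2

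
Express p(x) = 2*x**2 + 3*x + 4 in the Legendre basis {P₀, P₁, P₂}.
(14/3)P₀ + (3)P₁ + (4/3)P₂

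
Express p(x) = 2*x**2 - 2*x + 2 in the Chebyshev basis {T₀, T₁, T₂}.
(3)T₀ + (-2)T₁ + T₂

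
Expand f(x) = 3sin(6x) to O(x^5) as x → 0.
18*x - 108*x**3 + O(x**5)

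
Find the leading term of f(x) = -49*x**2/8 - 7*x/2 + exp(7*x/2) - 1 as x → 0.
343*x**3/48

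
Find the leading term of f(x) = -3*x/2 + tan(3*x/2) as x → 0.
9*x**3/8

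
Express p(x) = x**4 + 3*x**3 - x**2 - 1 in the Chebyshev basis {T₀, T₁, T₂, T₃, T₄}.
(-9/8)T₀ + (9/4)T₁ + (3/4)T₃ + (1/8)T₄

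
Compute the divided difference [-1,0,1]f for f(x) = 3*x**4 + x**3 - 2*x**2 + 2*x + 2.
1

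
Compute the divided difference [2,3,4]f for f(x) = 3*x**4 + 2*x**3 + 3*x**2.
186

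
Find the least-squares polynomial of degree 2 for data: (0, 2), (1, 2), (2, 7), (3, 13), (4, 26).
72/35 + (-127/70)x + (27/14)x²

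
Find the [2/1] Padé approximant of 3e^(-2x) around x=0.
(2*x**2 - 4*x + 3)/(2*x/3 + 1)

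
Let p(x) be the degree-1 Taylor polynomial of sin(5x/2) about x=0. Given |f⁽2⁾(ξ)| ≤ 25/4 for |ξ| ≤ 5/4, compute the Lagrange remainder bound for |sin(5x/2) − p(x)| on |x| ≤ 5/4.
625/128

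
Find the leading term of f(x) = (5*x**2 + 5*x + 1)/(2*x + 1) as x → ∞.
5*x/2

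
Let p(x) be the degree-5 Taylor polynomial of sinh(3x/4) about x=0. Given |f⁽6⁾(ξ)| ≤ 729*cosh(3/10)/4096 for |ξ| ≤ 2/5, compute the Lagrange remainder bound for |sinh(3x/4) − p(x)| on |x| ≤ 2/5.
81*cosh(3/10)/80000000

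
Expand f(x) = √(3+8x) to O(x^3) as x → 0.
sqrt(3) + 4*sqrt(3)*x/3 - 8*sqrt(3)*x**2/9 + O(x**3)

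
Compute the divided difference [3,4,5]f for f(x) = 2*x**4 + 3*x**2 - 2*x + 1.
197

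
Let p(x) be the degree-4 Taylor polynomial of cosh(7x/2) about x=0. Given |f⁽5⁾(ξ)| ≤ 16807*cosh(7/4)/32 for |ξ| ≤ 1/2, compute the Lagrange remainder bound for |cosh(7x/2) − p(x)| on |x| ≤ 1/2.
16807*cosh(7/4)/122880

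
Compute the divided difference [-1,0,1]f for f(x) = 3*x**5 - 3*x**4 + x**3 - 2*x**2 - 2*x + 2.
-5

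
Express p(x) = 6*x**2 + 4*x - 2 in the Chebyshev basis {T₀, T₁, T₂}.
T₀ + (4)T₁ + (3)T₂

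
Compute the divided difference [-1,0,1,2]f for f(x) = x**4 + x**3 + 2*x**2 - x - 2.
3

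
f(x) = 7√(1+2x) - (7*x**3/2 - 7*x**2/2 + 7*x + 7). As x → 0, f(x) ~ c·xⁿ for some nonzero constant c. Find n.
4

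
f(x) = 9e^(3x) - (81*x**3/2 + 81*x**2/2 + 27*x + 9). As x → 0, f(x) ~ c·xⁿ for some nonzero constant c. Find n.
4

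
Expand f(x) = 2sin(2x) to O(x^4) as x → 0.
4*x - 8*x**3/3 + O(x**4)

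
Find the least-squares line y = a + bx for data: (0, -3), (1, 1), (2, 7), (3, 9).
a = -14/5, b = 21/5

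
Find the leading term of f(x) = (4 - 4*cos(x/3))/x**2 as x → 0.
2/9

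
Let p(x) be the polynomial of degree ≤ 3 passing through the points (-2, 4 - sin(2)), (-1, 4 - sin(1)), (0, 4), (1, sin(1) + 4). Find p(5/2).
-15*sin(1)/8 + 35*sin(2)/16 + 4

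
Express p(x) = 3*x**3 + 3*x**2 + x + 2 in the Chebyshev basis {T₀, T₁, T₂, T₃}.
(7/2)T₀ + (13/4)T₁ + (3/2)T₂ + (3/4)T₃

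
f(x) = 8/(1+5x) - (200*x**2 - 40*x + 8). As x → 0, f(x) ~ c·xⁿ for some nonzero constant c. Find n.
3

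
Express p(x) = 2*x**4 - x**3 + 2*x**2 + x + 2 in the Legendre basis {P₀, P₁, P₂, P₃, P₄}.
(46/15)P₀ + (2/5)P₁ + (52/21)P₂ + (-2/5)P₃ + (16/35)P₄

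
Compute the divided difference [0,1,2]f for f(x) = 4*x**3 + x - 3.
12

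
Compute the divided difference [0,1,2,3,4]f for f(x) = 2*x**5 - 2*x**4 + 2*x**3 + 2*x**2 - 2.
18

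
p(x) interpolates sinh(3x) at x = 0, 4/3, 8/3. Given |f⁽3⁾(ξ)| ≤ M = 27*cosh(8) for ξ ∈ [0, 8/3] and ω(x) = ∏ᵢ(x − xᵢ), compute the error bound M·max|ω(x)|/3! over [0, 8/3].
64*sqrt(3)*cosh(8)/27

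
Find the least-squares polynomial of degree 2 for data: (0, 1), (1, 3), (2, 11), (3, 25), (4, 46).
38/35 + (-48/35)x + (22/7)x²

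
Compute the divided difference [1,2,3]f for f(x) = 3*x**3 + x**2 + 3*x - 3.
19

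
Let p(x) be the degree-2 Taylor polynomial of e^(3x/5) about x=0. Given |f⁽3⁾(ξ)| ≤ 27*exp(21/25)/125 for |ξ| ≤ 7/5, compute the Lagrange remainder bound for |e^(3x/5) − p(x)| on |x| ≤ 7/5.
3087*exp(21/25)/31250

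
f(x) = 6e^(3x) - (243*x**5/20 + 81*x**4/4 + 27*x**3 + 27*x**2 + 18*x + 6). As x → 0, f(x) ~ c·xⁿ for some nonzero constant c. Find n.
6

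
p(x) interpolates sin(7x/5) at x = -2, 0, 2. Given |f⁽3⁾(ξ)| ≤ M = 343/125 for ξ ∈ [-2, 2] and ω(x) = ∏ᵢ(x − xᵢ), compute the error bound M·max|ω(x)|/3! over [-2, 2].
2744*sqrt(3)/3375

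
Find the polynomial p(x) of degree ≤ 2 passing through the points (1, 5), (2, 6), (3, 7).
x + 4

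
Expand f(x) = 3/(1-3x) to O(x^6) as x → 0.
3 + 9*x + 27*x**2 + 81*x**3 + 243*x**4 + 729*x**5 + O(x**6)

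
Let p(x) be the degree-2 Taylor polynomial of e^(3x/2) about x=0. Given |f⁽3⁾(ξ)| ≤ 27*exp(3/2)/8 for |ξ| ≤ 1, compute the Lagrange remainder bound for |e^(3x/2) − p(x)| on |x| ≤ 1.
9*exp(3/2)/16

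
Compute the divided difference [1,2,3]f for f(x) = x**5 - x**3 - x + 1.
84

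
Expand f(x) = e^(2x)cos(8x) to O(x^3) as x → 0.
1 + 2*x - 30*x**2 + O(x**3)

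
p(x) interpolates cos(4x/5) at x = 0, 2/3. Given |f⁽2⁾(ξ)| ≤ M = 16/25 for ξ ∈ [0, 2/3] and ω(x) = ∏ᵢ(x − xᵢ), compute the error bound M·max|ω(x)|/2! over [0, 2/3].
8/225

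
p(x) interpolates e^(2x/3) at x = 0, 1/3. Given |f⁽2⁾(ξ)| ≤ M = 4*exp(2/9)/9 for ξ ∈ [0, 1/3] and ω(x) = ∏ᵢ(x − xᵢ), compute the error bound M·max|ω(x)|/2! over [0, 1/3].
exp(2/9)/162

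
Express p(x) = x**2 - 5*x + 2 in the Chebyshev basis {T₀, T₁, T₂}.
(5/2)T₀ + (-5)T₁ + (1/2)T₂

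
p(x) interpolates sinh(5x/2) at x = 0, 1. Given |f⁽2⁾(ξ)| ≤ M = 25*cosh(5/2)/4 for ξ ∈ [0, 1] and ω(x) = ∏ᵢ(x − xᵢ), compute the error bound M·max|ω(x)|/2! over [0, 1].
25*cosh(5/2)/32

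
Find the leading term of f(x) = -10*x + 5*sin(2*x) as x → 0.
-20*x**3/3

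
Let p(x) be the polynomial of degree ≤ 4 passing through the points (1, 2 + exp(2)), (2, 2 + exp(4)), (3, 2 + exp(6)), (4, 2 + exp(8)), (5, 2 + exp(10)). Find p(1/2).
-45*exp(8)/32 - 105*exp(4)/32 + 2 + 315*exp(2)/128 + 189*exp(6)/64 + 35*exp(10)/128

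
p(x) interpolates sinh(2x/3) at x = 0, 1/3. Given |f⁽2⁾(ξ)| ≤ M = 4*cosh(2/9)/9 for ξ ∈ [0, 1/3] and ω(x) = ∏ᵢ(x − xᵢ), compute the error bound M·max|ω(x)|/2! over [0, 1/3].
cosh(2/9)/162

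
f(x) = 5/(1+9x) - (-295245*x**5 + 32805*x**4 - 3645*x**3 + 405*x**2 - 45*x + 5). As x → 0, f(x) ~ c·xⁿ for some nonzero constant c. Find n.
6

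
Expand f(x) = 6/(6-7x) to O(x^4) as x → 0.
1 + 7*x/6 + 49*x**2/36 + 343*x**3/216 + O(x**4)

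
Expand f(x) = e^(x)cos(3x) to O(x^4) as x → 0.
1 + x - 4*x**2 - 13*x**3/3 + O(x**4)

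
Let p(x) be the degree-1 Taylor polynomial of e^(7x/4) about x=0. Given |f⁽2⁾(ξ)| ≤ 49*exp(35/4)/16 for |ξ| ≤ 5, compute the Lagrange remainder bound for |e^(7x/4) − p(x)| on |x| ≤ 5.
1225*exp(35/4)/32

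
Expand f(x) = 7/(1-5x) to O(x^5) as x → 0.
7 + 35*x + 175*x**2 + 875*x**3 + 4375*x**4 + O(x**5)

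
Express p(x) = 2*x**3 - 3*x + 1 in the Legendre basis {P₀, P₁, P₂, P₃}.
P₀ + (-9/5)P₁ + (4/5)P₃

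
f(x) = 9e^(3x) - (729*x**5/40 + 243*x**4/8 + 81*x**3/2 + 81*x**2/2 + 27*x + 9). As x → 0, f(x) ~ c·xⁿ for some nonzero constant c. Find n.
6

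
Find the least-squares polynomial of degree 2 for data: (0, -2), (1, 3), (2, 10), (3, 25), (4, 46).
-52/35 + (13/35)x + (20/7)x²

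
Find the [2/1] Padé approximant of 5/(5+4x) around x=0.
1/(4*x/5 + 1)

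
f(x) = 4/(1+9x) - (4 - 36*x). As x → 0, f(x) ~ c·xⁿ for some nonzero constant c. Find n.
2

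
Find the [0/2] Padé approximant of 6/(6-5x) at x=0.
1/(1 - 5*x/6)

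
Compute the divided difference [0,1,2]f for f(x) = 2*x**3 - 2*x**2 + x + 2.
4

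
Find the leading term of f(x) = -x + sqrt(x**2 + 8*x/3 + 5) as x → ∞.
4/3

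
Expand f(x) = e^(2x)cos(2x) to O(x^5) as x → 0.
1 + 2*x - 8*x**3/3 - 8*x**4/3 + O(x**5)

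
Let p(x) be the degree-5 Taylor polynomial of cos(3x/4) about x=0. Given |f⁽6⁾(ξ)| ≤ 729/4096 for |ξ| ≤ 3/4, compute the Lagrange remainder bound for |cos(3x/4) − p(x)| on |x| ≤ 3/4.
59049/1342177280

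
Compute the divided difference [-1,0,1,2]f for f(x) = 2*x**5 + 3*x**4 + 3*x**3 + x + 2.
19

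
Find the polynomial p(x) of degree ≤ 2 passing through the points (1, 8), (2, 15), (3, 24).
x**2 + 4*x + 3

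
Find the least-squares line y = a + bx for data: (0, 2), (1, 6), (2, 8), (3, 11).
a = 12/5, b = 29/10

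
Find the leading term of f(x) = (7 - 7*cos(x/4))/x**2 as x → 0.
7/32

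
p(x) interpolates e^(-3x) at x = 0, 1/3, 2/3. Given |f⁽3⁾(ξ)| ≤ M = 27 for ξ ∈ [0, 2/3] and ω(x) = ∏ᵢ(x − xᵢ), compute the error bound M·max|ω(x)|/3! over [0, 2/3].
sqrt(3)/27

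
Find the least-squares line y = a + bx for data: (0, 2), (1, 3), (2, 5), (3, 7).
a = 17/10, b = 17/10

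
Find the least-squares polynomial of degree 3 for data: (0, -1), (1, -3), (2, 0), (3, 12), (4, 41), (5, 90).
-1 + (-50/21)x + (-13/28)x² + (11/12)x³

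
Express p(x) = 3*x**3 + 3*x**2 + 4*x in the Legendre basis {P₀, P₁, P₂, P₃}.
P₀ + (29/5)P₁ + (2)P₂ + (6/5)P₃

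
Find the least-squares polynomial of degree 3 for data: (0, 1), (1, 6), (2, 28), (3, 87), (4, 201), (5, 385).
74/63 + (361/378)x + (101/252)x² + (319/108)x³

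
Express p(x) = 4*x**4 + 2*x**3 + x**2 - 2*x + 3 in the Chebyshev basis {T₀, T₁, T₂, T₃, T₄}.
(5)T₀ + (-1/2)T₁ + (5/2)T₂ + (1/2)T₃ + (1/2)T₄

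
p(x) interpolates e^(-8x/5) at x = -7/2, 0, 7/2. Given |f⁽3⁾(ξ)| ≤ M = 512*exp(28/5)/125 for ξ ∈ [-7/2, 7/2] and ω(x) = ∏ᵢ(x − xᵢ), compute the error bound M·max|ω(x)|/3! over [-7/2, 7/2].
21952*sqrt(3)*exp(28/5)/3375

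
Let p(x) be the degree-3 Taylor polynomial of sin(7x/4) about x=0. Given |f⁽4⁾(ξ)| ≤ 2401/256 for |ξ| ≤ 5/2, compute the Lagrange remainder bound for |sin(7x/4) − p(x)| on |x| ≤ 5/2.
1500625/98304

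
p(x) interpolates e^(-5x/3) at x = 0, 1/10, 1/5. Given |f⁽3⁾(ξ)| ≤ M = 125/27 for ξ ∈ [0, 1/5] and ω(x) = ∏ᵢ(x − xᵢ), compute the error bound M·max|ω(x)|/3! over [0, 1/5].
sqrt(3)/5832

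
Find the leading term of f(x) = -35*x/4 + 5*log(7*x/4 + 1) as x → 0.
-245*x**2/32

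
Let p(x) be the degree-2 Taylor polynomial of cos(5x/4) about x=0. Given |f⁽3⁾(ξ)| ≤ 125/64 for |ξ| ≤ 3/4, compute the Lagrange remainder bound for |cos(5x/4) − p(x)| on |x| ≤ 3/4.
1125/8192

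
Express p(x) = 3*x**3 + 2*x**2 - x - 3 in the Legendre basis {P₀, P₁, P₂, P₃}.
(-7/3)P₀ + (4/5)P₁ + (4/3)P₂ + (6/5)P₃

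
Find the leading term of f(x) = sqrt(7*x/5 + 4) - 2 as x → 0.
7*x/20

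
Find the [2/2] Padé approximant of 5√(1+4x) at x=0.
(25*x**2 + 25*x + 5)/(x**2 + 3*x + 1)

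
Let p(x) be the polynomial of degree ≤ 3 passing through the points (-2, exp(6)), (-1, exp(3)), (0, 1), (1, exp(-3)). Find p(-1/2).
((-exp(6) + 9 + 9*exp(3))*exp(3) - 1)*exp(-3)/16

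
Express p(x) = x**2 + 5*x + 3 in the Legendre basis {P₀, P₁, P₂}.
(10/3)P₀ + (5)P₁ + (2/3)P₂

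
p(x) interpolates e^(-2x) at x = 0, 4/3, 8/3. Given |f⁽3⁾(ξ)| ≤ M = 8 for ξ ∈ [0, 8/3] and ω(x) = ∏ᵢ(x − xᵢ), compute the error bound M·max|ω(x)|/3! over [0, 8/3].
512*sqrt(3)/729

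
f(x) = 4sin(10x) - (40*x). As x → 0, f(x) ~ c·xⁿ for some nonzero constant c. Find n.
3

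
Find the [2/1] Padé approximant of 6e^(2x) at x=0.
(4*x**2 + 8*x + 6)/(1 - 2*x/3)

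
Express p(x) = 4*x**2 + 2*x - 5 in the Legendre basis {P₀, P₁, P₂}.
(-11/3)P₀ + (2)P₁ + (8/3)P₂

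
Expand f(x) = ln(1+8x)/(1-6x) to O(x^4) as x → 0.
8*x + 16*x**2 + 800*x**3/3 + O(x**4)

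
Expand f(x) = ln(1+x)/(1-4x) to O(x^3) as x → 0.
x + 7*x**2/2 + O(x**3)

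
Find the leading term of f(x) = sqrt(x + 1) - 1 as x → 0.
x/2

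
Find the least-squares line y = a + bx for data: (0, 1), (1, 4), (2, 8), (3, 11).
a = 9/10, b = 17/5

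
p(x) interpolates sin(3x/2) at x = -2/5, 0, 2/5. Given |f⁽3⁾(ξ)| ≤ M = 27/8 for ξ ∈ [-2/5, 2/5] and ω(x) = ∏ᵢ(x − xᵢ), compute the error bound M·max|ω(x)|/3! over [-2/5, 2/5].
sqrt(3)/125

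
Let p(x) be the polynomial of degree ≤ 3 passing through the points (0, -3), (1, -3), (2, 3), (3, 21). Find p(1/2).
-27/8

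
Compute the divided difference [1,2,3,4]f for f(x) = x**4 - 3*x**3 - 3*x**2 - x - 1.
7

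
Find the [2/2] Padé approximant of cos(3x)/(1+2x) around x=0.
(9*x**2/4 - 3*x + 1)/(3*x**2/4 - x + 1)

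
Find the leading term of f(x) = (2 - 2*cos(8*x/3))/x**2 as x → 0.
64/9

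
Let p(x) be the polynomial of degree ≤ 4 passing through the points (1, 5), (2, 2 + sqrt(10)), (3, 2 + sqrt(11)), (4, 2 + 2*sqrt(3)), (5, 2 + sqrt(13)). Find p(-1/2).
-693*sqrt(10)/32 - 385*sqrt(3)/16 + 315*sqrt(13)/128 + 3721/128 + 1485*sqrt(11)/64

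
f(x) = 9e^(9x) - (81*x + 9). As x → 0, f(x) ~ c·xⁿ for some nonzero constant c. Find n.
2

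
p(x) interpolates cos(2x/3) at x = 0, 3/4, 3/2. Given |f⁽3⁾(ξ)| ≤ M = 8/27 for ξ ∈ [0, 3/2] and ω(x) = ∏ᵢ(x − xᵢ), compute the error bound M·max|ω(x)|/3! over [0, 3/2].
sqrt(3)/216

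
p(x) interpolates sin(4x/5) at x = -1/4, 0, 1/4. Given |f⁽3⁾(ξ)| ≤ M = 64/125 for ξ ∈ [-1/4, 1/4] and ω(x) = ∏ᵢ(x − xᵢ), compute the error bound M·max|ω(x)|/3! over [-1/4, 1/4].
sqrt(3)/3375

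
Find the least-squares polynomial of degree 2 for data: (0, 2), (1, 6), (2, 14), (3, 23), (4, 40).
79/35 + (111/70)x + (27/14)x²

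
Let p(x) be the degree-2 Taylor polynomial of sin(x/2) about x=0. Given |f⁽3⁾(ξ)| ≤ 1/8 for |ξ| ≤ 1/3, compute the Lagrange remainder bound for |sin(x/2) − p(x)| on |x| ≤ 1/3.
1/1296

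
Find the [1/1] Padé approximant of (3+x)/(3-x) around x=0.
(x/3 + 1)/(1 - x/3)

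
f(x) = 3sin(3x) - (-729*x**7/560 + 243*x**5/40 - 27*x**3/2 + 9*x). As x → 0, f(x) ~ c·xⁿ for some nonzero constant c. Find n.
9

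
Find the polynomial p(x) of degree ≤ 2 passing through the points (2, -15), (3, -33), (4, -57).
-3*x**2 - 3*x + 3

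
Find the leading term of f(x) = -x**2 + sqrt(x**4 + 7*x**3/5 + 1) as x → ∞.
7*x/10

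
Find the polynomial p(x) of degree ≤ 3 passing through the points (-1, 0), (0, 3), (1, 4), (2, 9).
x**3 - x**2 + x + 3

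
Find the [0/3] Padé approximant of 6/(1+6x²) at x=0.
6/(6*x**2 + 1)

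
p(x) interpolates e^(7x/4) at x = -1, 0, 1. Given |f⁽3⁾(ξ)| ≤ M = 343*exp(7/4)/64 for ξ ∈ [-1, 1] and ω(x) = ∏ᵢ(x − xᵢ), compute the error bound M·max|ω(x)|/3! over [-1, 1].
343*sqrt(3)*exp(7/4)/1728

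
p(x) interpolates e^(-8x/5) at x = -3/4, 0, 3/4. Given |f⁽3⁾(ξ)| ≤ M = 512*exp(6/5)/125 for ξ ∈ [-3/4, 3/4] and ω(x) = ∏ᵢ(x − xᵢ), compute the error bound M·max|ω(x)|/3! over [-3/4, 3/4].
8*sqrt(3)*exp(6/5)/125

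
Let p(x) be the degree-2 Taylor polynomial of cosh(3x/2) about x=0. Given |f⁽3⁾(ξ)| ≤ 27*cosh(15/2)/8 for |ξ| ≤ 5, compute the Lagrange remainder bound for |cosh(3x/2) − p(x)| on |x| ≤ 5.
1125*cosh(15/2)/16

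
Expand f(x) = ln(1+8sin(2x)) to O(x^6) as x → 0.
16*x - 128*x**2 + 4064*x**3/3 - 48640*x**4/3 + 620960*x**5/3 + O(x**6)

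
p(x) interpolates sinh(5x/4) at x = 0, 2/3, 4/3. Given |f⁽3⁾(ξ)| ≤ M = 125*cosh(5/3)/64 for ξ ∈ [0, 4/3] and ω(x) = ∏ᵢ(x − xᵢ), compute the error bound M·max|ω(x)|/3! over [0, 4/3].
125*sqrt(3)*cosh(5/3)/5832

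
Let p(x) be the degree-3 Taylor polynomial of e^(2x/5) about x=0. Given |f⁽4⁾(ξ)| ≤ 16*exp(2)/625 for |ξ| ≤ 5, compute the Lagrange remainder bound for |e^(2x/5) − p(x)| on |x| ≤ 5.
2*exp(2)/3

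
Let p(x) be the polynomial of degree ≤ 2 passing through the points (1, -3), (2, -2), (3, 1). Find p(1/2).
-11/4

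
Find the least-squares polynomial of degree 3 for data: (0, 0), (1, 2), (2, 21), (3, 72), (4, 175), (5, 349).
-1/6 + (307/252)x + (-131/84)x² + (55/18)x³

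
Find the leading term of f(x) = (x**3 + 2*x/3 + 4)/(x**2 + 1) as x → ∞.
x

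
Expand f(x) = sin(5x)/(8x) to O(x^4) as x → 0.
5/8 - 125*x**2/48 + O(x**4)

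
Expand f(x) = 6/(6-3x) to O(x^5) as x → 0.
1 + x/2 + x**2/4 + x**3/8 + x**4/16 + O(x**5)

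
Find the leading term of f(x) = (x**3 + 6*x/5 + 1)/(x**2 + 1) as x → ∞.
x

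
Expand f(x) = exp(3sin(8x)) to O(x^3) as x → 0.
1 + 24*x + 288*x**2 + O(x**3)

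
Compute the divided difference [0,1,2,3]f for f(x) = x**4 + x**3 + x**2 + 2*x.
7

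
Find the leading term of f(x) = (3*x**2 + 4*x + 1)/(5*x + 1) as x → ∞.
3*x/5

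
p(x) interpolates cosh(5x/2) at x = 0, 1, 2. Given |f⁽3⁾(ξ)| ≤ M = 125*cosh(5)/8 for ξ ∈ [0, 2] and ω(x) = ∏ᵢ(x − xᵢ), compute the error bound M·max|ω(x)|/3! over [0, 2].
125*sqrt(3)*cosh(5)/216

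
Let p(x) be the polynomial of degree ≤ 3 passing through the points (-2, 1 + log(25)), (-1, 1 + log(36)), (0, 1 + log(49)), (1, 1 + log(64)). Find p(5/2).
1 + log(3101843146481947279097856*2**(1/4)*3**(7/8)*5**(5/8)*7**(3/8)/598691348064270045003125)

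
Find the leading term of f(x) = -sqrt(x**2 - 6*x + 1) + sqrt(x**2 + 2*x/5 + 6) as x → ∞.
16/5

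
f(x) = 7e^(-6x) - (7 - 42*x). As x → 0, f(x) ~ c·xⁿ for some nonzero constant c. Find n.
2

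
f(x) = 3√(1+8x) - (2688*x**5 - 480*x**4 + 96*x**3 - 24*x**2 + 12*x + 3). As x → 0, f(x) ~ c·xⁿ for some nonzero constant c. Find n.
6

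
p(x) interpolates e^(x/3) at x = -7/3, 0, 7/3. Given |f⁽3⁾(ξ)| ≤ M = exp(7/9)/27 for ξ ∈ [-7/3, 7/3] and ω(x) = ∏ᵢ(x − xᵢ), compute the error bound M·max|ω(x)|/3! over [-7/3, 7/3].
343*sqrt(3)*exp(7/9)/19683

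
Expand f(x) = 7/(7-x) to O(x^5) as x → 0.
1 + x/7 + x**2/49 + x**3/343 + x**4/2401 + O(x**5)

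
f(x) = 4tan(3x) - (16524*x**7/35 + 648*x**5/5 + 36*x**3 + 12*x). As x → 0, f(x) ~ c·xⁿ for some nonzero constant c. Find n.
9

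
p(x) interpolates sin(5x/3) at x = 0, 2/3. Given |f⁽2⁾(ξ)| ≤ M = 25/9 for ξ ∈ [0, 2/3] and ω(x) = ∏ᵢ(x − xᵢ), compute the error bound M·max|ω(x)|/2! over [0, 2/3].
25/162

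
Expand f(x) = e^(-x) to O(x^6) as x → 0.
1 - x + x**2/2 - x**3/6 + x**4/24 - x**5/120 + O(x**6)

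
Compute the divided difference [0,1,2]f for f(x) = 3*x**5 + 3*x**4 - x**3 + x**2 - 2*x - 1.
64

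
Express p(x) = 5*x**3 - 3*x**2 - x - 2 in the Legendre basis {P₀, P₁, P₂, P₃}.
(-3)P₀ + (2)P₁ + (-2)P₂ + (2)P₃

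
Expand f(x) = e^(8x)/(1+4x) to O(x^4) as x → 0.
1 + 4*x + 16*x**2 + 64*x**3/3 + O(x**4)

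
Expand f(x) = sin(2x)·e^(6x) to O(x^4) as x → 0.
2*x + 12*x**2 + 104*x**3/3 + O(x**4)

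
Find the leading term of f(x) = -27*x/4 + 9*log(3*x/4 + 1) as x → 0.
-81*x**2/32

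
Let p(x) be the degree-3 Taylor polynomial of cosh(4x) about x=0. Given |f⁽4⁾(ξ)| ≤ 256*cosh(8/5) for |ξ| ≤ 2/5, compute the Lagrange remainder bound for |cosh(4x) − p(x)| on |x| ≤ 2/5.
512*cosh(8/5)/1875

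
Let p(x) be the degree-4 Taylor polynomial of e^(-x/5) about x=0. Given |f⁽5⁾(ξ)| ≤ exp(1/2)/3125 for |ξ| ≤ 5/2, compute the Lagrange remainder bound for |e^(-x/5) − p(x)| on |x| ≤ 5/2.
exp(1/2)/3840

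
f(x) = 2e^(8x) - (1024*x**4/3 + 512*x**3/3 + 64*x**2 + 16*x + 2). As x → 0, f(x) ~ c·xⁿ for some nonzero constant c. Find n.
5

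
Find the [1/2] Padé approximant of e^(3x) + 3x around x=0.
(37*x/7 + 1)/(-3*x**2/14 - 5*x/7 + 1)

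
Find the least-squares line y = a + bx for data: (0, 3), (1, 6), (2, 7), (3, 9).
a = 17/5, b = 19/10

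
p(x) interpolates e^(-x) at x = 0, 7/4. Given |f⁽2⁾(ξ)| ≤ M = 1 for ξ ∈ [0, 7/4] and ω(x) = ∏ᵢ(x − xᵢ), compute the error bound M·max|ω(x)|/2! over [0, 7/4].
49/128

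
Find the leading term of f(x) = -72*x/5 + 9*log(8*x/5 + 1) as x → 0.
-288*x**2/25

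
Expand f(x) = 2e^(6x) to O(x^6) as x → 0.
2 + 12*x + 36*x**2 + 72*x**3 + 108*x**4 + 648*x**5/5 + O(x**6)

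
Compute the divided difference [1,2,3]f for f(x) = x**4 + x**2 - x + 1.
26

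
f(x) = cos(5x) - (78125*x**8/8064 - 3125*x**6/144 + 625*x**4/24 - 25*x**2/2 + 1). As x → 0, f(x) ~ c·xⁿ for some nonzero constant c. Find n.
10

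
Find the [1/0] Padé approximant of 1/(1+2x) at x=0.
1 - 2*x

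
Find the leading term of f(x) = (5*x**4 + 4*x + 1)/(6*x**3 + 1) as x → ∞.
5*x/6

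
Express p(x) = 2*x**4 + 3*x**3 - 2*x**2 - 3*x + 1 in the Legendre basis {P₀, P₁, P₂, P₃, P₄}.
(11/15)P₀ + (-6/5)P₁ + (-4/21)P₂ + (6/5)P₃ + (16/35)P₄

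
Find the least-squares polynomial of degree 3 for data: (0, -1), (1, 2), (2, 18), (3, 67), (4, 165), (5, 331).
-59/63 + (325/189)x + (-509/252)x² + (323/108)x³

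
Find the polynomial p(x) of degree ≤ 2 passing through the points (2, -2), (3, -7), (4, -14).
2 - x**2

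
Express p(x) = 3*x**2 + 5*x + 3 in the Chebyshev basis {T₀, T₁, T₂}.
(9/2)T₀ + (5)T₁ + (3/2)T₂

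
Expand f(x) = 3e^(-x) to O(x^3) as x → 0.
3 - 3*x + 3*x**2/2 + O(x**3)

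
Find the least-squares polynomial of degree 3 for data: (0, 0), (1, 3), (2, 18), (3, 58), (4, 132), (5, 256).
-4/63 + (457/378)x + (-13/252)x² + (217/108)x³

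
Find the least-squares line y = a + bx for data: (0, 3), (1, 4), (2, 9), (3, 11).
a = 12/5, b = 29/10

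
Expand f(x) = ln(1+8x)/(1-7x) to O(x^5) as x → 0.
8*x + 24*x**2 + 1016*x**3/3 + 4040*x**4/3 + O(x**5)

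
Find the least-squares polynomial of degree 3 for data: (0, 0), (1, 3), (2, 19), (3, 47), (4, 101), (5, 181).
-19/126 + (517/756)x + (136/63)x² + (107/108)x³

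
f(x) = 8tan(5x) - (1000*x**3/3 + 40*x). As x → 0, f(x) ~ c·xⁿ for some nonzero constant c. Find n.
5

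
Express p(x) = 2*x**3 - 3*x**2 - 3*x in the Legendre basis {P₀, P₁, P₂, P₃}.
-P₀ + (-9/5)P₁ + (-2)P₂ + (4/5)P₃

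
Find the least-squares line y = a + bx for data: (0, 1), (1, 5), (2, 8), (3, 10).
a = 3/2, b = 3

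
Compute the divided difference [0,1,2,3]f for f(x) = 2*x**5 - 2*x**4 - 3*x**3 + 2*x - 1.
35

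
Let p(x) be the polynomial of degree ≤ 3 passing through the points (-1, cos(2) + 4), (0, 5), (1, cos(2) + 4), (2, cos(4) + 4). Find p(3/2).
cos(2) + 5*cos(4)/16 + 59/16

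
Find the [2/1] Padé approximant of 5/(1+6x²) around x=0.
5 - 30*x**2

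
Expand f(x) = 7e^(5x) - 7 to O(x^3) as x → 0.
35*x + 175*x**2/2 + O(x**3)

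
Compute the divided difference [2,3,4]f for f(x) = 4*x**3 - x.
36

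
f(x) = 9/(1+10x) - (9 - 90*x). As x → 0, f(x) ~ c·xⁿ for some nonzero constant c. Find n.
2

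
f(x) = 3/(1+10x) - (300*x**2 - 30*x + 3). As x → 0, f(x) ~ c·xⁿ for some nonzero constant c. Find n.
3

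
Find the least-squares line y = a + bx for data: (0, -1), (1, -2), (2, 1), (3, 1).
a = -8/5, b = 9/10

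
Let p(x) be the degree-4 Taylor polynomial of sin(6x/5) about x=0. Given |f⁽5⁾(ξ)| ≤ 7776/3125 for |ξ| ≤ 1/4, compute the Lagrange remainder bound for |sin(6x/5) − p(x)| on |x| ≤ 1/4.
81/4000000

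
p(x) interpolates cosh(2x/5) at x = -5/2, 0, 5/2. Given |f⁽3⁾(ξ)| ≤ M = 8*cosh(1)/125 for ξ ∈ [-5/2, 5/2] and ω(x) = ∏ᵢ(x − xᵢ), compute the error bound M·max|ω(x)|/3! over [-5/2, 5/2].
sqrt(3)*cosh(1)/27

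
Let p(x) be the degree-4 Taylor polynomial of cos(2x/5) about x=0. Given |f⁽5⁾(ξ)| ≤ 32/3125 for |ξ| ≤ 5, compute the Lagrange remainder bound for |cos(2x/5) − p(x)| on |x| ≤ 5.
4/15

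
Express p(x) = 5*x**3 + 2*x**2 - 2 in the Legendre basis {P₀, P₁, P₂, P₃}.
(-4/3)P₀ + (3)P₁ + (4/3)P₂ + (2)P₃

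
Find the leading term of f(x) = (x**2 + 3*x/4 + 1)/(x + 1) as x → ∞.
x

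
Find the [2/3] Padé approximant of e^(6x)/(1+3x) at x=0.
(18*x**2/5 + 3*x + 1)/(36*x**3/5 - 27*x**2/5 + 1)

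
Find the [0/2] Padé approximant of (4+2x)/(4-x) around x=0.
1/(3*x**2/8 - 3*x/4 + 1)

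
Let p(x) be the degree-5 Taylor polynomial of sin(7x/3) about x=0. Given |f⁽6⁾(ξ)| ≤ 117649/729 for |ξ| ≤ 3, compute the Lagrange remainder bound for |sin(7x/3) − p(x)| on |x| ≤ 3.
117649/720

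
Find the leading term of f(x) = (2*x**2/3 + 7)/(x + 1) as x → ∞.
2*x/3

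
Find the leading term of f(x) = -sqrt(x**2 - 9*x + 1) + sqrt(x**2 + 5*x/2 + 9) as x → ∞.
23/4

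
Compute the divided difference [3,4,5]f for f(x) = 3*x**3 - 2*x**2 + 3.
34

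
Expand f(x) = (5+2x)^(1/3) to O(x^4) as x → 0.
5**(1/3) + 2*5**(1/3)*x/15 - 4*5**(1/3)*x**2/225 + 8*5**(1/3)*x**3/2025 + O(x**4)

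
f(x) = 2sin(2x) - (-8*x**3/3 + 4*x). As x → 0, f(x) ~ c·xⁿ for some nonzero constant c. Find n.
5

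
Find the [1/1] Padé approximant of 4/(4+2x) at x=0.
1/(x/2 + 1)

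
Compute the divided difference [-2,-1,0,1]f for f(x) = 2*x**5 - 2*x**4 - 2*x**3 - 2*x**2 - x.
12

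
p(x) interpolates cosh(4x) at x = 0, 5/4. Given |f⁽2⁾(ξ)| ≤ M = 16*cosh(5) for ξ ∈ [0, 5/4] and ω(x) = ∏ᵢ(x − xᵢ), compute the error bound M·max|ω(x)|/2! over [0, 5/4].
25*cosh(5)/8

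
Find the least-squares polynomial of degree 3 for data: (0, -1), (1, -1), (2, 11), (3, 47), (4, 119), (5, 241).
-67/63 + (-253/189)x + (-65/126)x² + (113/54)x³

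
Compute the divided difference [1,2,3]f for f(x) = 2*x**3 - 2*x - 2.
12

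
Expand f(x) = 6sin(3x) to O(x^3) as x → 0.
18*x + O(x**3)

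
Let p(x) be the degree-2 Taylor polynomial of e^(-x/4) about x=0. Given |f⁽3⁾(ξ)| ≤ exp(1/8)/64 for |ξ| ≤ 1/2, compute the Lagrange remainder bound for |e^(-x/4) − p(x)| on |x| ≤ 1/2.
exp(1/8)/3072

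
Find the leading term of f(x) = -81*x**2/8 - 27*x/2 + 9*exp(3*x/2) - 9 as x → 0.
81*x**3/16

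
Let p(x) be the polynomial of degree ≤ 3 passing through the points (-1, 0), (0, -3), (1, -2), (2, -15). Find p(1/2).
-15/8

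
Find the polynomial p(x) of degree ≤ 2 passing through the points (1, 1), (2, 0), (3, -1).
2 - x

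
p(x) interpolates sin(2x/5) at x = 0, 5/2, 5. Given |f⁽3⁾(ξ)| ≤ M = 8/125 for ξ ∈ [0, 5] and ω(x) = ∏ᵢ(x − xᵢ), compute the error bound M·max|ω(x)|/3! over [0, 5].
sqrt(3)/27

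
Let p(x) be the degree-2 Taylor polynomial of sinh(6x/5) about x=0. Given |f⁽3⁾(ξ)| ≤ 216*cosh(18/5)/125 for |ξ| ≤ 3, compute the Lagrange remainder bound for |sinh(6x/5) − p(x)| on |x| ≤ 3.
972*cosh(18/5)/125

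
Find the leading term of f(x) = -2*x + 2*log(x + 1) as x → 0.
-x**2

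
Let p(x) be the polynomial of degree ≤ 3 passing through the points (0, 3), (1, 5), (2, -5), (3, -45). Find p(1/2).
35/8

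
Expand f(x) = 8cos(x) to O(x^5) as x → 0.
8 - 4*x**2 + x**4/3 + O(x**5)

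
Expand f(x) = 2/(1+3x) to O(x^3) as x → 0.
2 - 6*x + 18*x**2 + O(x**3)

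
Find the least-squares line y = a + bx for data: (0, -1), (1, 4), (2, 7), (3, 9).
a = -1/5, b = 33/10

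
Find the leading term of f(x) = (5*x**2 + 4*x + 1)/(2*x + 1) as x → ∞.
5*x/2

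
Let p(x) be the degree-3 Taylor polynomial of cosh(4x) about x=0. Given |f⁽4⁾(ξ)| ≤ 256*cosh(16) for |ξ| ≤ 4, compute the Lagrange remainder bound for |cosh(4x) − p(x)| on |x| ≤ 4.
8192*cosh(16)/3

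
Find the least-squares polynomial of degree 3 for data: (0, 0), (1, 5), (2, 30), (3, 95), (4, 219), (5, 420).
1/14 + (61/84)x + (23/28)x² + (19/6)x³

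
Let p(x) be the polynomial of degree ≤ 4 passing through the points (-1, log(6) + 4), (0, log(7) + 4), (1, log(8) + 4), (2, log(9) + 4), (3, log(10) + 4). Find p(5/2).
log(9*2**(19/32)*3**(19/128)*5**(35/128)*7**(7/32)/4) + 4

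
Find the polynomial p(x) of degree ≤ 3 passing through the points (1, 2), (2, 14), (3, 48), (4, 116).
2*x**3 - x**2 + x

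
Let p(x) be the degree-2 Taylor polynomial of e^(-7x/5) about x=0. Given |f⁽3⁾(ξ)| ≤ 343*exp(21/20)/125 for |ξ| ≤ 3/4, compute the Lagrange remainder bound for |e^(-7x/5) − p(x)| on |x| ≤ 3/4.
3087*exp(21/20)/16000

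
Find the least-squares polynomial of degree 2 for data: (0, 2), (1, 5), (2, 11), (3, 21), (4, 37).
16/7 + (1/35)x + (15/7)x²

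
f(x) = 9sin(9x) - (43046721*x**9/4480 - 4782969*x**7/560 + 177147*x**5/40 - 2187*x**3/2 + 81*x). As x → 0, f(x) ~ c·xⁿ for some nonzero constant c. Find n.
11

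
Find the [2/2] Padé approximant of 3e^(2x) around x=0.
(x**2 + 3*x + 3)/(x**2/3 - x + 1)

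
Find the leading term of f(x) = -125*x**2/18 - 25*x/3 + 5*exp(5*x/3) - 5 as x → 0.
625*x**3/162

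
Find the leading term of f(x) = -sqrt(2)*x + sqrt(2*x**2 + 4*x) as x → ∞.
sqrt(2)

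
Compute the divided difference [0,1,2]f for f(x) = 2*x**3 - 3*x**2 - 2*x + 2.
3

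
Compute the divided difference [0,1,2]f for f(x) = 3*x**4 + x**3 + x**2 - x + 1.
25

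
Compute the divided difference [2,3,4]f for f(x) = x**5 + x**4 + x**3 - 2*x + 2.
349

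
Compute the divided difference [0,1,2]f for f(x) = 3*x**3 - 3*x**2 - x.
6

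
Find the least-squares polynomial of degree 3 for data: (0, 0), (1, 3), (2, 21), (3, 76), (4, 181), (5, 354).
25/126 + (-757/756)x + (71/252)x² + (76/27)x³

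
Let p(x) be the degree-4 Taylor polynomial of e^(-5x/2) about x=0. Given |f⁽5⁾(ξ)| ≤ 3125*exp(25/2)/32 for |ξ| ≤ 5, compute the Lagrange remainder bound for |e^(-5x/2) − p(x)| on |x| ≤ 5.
1953125*exp(25/2)/768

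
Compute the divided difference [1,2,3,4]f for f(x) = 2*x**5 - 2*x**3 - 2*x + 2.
128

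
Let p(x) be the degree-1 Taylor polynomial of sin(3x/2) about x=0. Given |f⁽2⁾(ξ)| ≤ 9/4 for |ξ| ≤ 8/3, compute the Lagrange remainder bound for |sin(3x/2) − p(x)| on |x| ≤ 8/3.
8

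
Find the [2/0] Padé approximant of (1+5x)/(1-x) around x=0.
6*x**2 + 6*x + 1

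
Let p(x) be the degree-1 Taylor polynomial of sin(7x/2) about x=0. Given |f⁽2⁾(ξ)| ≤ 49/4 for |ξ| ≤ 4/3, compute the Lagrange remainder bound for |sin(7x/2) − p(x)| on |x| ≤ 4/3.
98/9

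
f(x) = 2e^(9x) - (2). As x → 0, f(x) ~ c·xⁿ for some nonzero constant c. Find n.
1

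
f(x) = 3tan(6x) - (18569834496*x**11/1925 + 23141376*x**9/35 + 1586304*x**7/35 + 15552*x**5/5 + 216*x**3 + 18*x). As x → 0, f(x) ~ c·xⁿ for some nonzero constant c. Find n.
13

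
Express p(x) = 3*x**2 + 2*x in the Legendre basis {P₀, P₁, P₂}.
P₀ + (2)P₁ + (2)P₂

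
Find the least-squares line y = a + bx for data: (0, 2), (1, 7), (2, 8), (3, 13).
a = 12/5, b = 17/5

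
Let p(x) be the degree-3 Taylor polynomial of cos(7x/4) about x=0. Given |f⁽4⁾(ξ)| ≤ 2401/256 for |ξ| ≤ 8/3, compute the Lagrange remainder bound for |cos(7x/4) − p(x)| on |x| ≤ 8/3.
4802/243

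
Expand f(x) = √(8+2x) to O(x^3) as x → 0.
2*sqrt(2) + sqrt(2)*x/4 - sqrt(2)*x**2/64 + O(x**3)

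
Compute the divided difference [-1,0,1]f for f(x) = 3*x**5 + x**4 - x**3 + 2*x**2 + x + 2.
3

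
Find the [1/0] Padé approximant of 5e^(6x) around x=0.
30*x + 5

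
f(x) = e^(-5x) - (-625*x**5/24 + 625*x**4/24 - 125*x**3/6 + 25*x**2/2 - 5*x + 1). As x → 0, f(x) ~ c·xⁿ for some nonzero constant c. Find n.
6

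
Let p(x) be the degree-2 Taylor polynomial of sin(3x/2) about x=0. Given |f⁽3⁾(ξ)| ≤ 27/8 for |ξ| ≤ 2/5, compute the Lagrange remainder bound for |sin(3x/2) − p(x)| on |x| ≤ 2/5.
9/250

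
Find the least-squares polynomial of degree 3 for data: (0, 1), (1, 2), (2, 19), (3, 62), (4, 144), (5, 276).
17/18 + (-1889/756)x + (115/63)x² + (209/108)x³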